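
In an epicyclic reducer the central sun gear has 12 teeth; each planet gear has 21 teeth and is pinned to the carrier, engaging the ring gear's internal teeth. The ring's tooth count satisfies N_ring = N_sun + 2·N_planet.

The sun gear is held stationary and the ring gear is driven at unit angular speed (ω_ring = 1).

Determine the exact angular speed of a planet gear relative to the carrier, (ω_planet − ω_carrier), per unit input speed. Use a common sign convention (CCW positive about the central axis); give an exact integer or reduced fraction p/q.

N_ring = 12 + 2·21 = 54
12(ω_s−ω_c) = −54(ω_r−ω_c),  ω_s=0, ω_r=1
12(0−ω_c) = −54(1−ω_c)  ⇒  66ω_c = 54  ⇒  ω_c = 9/11
sun–planet: 12·(0−9/11) = −21·(ω_p−ω_c)  ⇒  ω_p−ω_c = −(12/21)·(-9/11) = 36/77

36/77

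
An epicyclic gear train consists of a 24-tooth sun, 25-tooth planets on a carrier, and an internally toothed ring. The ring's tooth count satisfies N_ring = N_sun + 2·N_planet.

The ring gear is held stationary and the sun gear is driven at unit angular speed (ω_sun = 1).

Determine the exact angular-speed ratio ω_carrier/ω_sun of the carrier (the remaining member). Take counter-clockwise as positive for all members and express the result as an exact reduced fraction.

12/49

N_ring = 24 + 2·25 = 74
24(ω_s−ω_c) = −74(ω_r−ω_c),  ω_r=0, ω_s=1
24(1−ω_c) = −74(0−ω_c)  ⇒  98ω_c = 24  ⇒  ω_c = 12/49
ω_c/ω_s = 12/49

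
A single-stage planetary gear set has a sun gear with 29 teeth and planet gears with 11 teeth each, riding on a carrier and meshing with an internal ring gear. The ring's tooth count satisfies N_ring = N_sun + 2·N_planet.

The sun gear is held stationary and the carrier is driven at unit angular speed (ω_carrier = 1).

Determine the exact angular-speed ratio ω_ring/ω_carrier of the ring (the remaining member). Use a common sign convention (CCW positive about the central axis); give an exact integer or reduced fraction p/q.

80/51

N_ring = 29 + 2·11 = 51
29(ω_s−ω_c) = −51(ω_r−ω_c),  ω_s=0, ω_c=1
ω_r = 1 − (29/51)(0−1) = 80/51
ω_r/ω_c = 80/51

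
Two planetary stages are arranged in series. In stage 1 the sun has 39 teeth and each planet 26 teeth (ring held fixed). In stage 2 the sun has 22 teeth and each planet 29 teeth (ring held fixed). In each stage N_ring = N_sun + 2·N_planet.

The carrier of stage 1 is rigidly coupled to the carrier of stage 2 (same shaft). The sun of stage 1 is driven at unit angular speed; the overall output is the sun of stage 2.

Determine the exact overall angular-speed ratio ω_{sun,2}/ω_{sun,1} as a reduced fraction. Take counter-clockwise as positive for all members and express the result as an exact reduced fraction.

Stage 1: N_ring = 39 + 2·26 = 91
Stage 1: 39(ω_s−ω_c) = −91(ω_r−ω_c),  ω_r=0, ω_s=1
Stage 1: 39(1−ω_c) = −91(0−ω_c)  ⇒  130ω_c = 39  ⇒  ω_c = 3/10
  ⇒ ω_c¹/ω_s¹ = 3/10
Stage 2: N_ring = 22 + 2·29 = 80
Stage 2: 22(ω_s−ω_c) = −80(ω_r−ω_c),  ω_r=0, ω_c=1
Stage 2: ω_s = 1 − (80/22)(0−1) = 51/11
  ⇒ ω_s²/ω_c² = 51/11
Coupling ω_c² = ω_c¹ ⇒ overall = 3/10 × 51/11 = 153/110

153/110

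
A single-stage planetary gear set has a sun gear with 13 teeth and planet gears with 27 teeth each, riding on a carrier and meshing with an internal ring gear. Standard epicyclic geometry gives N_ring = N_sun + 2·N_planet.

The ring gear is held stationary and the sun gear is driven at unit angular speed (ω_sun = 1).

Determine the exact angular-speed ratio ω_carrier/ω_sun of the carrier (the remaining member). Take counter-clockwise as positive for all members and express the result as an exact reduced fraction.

N_ring = 13 + 2·27 = 67
13(ω_s−ω_c) = −67(ω_r−ω_c),  ω_r=0, ω_s=1
13(1−ω_c) = −67(0−ω_c)  ⇒  80ω_c = 13  ⇒  ω_c = 13/80
ω_c/ω_s = 13/80

13/80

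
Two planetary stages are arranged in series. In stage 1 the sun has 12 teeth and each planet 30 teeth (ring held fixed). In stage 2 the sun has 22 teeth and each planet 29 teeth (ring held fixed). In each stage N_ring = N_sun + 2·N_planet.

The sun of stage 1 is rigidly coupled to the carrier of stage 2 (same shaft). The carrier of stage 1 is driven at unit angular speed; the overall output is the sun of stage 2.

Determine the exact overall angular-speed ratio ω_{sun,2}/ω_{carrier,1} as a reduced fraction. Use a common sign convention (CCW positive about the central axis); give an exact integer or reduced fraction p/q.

357/11

Stage 1: N_ring = 12 + 2·30 = 72
Stage 1: 12(ω_s−ω_c) = −72(ω_r−ω_c),  ω_r=0, ω_c=1
Stage 1: ω_s = 1 − (72/12)(0−1) = 7
  ⇒ ω_s¹/ω_c¹ = 7
Stage 2: N_ring = 22 + 2·29 = 80
Stage 2: 22(ω_s−ω_c) = −80(ω_r−ω_c),  ω_r=0, ω_c=1
Stage 2: ω_s = 1 − (80/22)(0−1) = 51/11
  ⇒ ω_s²/ω_c² = 51/11
Coupling ω_c² = ω_s¹ ⇒ overall = 7 × 51/11 = 357/11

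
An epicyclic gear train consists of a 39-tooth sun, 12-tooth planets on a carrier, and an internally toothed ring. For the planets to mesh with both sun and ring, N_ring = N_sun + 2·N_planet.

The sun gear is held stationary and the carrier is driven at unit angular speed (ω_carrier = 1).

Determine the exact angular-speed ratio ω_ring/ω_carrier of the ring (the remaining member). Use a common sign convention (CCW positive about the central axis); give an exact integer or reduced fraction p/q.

N_ring = 39 + 2·12 = 63
39(ω_s−ω_c) = −63(ω_r−ω_c),  ω_s=0, ω_c=1
ω_r = 1 − (39/63)(0−1) = 34/21
ω_r/ω_c = 34/21

34/21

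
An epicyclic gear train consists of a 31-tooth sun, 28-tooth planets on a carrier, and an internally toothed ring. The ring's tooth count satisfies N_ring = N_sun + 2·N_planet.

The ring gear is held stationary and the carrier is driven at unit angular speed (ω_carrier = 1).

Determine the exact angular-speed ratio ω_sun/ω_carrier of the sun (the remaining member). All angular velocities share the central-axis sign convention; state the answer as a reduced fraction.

118/31

N_ring = 31 + 2·28 = 87
31(ω_s−ω_c) = −87(ω_r−ω_c),  ω_r=0, ω_c=1
ω_s = 1 − (87/31)(0−1) = 118/31
ω_s/ω_c = 118/31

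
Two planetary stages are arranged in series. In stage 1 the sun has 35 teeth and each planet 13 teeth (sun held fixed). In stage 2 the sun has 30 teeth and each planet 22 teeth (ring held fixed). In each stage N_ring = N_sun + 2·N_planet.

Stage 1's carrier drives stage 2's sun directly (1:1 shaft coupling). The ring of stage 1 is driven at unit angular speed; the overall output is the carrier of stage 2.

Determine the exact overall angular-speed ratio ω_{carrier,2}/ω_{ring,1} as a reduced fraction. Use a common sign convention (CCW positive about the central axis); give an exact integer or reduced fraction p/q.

305/1664

Stage 1: N_ring = 35 + 2·13 = 61
Stage 1: 35(ω_s−ω_c) = −61(ω_r−ω_c),  ω_s=0, ω_r=1
Stage 1: 35(0−ω_c) = −61(1−ω_c)  ⇒  96ω_c = 61  ⇒  ω_c = 61/96
  ⇒ ω_c¹/ω_r¹ = 61/96
Stage 2: N_ring = 30 + 2·22 = 74
Stage 2: 30(ω_s−ω_c) = −74(ω_r−ω_c),  ω_r=0, ω_s=1
Stage 2: 30(1−ω_c) = −74(0−ω_c)  ⇒  104ω_c = 30  ⇒  ω_c = 15/52
  ⇒ ω_c²/ω_s² = 15/52
Coupling ω_s² = ω_c¹ ⇒ overall = 61/96 × 15/52 = 305/1664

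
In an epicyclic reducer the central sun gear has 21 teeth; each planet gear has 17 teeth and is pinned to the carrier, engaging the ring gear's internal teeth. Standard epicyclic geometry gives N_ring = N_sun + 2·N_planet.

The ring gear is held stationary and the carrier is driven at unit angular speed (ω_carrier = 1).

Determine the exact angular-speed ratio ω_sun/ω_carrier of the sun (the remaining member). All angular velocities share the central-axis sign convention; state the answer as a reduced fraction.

76/21

N_ring = 21 + 2·17 = 55
21(ω_s−ω_c) = −55(ω_r−ω_c),  ω_r=0, ω_c=1
ω_s = 1 − (55/21)(0−1) = 76/21
ω_s/ω_c = 76/21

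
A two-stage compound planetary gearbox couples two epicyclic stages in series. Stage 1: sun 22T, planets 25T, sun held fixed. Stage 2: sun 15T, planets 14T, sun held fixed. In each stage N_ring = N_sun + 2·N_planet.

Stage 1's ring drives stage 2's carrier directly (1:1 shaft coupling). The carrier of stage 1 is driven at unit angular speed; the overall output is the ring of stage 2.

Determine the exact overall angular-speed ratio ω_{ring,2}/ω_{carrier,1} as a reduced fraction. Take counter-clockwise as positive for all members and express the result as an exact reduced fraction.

Stage 1: N_ring = 22 + 2·25 = 72
Stage 1: 22(ω_s−ω_c) = −72(ω_r−ω_c),  ω_s=0, ω_c=1
Stage 1: ω_r = 1 − (22/72)(0−1) = 47/36
  ⇒ ω_r¹/ω_c¹ = 47/36
Stage 2: N_ring = 15 + 2·14 = 43
Stage 2: 15(ω_s−ω_c) = −43(ω_r−ω_c),  ω_s=0, ω_c=1
Stage 2: ω_r = 1 − (15/43)(0−1) = 58/43
  ⇒ ω_r²/ω_c² = 58/43
Coupling ω_c² = ω_r¹ ⇒ overall = 47/36 × 58/43 = 1363/774

1363/774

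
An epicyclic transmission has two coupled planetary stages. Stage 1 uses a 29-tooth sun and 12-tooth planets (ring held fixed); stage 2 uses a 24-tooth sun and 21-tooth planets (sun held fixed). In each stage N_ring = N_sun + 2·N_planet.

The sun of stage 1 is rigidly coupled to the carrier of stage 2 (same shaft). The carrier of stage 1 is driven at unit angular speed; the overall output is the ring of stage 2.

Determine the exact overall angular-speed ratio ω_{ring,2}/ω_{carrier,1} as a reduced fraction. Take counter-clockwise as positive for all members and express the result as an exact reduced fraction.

Stage 1: N_ring = 29 + 2·12 = 53
Stage 1: 29(ω_s−ω_c) = −53(ω_r−ω_c),  ω_r=0, ω_c=1
Stage 1: ω_s = 1 − (53/29)(0−1) = 82/29
  ⇒ ω_s¹/ω_c¹ = 82/29
Stage 2: N_ring = 24 + 2·21 = 66
Stage 2: 24(ω_s−ω_c) = −66(ω_r−ω_c),  ω_s=0, ω_c=1
Stage 2: ω_r = 1 − (24/66)(0−1) = 15/11
  ⇒ ω_r²/ω_c² = 15/11
Coupling ω_c² = ω_s¹ ⇒ overall = 82/29 × 15/11 = 1230/319

1230/319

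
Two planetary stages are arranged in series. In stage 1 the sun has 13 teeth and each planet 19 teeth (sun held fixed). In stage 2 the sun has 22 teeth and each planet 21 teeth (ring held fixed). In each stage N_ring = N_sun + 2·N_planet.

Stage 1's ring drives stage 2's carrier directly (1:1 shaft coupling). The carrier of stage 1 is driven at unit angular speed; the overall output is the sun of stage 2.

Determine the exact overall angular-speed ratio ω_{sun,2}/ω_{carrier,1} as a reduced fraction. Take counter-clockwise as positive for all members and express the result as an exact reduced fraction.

2752/561

Stage 1: N_ring = 13 + 2·19 = 51
Stage 1: 13(ω_s−ω_c) = −51(ω_r−ω_c),  ω_s=0, ω_c=1
Stage 1: ω_r = 1 − (13/51)(0−1) = 64/51
  ⇒ ω_r¹/ω_c¹ = 64/51
Stage 2: N_ring = 22 + 2·21 = 64
Stage 2: 22(ω_s−ω_c) = −64(ω_r−ω_c),  ω_r=0, ω_c=1
Stage 2: ω_s = 1 − (64/22)(0−1) = 43/11
  ⇒ ω_s²/ω_c² = 43/11
Coupling ω_c² = ω_r¹ ⇒ overall = 64/51 × 43/11 = 2752/561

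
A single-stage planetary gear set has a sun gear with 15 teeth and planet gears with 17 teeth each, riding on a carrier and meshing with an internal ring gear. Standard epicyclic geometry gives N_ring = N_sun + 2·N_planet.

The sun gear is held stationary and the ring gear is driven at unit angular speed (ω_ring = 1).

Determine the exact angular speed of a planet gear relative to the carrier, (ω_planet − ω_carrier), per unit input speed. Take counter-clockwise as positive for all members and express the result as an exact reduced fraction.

N_ring = 15 + 2·17 = 49
15(ω_s−ω_c) = −49(ω_r−ω_c),  ω_s=0, ω_r=1
15(0−ω_c) = −49(1−ω_c)  ⇒  64ω_c = 49  ⇒  ω_c = 49/64
sun–planet: 15·(0−49/64) = −17·(ω_p−ω_c)  ⇒  ω_p−ω_c = −(15/17)·(-49/64) = 735/1088

735/1088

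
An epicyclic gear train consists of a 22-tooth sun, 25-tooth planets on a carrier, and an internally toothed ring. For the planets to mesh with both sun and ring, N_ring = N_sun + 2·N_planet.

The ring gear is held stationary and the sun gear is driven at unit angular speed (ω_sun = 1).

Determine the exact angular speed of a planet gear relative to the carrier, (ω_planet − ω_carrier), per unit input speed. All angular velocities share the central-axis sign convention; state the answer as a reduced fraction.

-792/1175

N_ring = 22 + 2·25 = 72
22(ω_s−ω_c) = −72(ω_r−ω_c),  ω_r=0, ω_s=1
22(1−ω_c) = −72(0−ω_c)  ⇒  94ω_c = 22  ⇒  ω_c = 11/47
sun–planet: 22·(1−11/47) = −25·(ω_p−ω_c)  ⇒  ω_p−ω_c = −(22/25)·(36/47) = -792/1175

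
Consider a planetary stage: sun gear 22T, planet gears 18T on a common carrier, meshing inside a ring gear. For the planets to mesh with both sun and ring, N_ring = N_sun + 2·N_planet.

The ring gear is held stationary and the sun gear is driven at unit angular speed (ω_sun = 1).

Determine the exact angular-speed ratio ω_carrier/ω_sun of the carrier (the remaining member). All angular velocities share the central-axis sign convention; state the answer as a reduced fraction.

N_ring = 22 + 2·18 = 58
22(ω_s−ω_c) = −58(ω_r−ω_c),  ω_r=0, ω_s=1
22(1−ω_c) = −58(0−ω_c)  ⇒  80ω_c = 22  ⇒  ω_c = 11/40
ω_c/ω_s = 11/40

11/40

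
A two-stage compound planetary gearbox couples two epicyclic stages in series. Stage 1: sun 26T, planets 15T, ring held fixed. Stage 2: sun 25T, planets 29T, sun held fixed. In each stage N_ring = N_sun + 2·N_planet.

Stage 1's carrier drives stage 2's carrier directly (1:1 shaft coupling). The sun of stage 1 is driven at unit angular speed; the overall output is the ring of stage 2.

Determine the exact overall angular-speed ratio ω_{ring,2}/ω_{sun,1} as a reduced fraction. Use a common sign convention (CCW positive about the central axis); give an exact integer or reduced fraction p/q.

Stage 1: N_ring = 26 + 2·15 = 56
Stage 1: 26(ω_s−ω_c) = −56(ω_r−ω_c),  ω_r=0, ω_s=1
Stage 1: 26(1−ω_c) = −56(0−ω_c)  ⇒  82ω_c = 26  ⇒  ω_c = 13/41
  ⇒ ω_c¹/ω_s¹ = 13/41
Stage 2: N_ring = 25 + 2·29 = 83
Stage 2: 25(ω_s−ω_c) = −83(ω_r−ω_c),  ω_s=0, ω_c=1
Stage 2: ω_r = 1 − (25/83)(0−1) = 108/83
  ⇒ ω_r²/ω_c² = 108/83
Coupling ω_c² = ω_c¹ ⇒ overall = 13/41 × 108/83 = 1404/3403

1404/3403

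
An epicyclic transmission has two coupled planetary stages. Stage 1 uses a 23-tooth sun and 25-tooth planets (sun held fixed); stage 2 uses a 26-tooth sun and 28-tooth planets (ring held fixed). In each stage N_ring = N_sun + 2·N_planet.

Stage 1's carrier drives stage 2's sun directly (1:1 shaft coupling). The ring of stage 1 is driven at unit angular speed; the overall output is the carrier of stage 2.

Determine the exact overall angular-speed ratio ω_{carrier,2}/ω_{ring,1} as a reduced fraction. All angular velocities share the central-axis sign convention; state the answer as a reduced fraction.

949/5184

Stage 1: N_ring = 23 + 2·25 = 73
Stage 1: 23(ω_s−ω_c) = −73(ω_r−ω_c),  ω_s=0, ω_r=1
Stage 1: 23(0−ω_c) = −73(1−ω_c)  ⇒  96ω_c = 73  ⇒  ω_c = 73/96
  ⇒ ω_c¹/ω_r¹ = 73/96
Stage 2: N_ring = 26 + 2·28 = 82
Stage 2: 26(ω_s−ω_c) = −82(ω_r−ω_c),  ω_r=0, ω_s=1
Stage 2: 26(1−ω_c) = −82(0−ω_c)  ⇒  108ω_c = 26  ⇒  ω_c = 13/54
  ⇒ ω_c²/ω_s² = 13/54
Coupling ω_s² = ω_c¹ ⇒ overall = 73/96 × 13/54 = 949/5184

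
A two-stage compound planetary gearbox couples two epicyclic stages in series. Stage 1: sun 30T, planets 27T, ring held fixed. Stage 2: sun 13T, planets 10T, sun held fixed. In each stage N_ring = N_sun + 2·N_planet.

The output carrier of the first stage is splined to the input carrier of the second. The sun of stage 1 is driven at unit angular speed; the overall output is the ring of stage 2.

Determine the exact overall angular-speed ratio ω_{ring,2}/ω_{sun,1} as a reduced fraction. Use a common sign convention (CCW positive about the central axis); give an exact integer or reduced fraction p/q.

230/627

Stage 1: N_ring = 30 + 2·27 = 84
Stage 1: 30(ω_s−ω_c) = −84(ω_r−ω_c),  ω_r=0, ω_s=1
Stage 1: 30(1−ω_c) = −84(0−ω_c)  ⇒  114ω_c = 30  ⇒  ω_c = 5/19
  ⇒ ω_c¹/ω_s¹ = 5/19
Stage 2: N_ring = 13 + 2·10 = 33
Stage 2: 13(ω_s−ω_c) = −33(ω_r−ω_c),  ω_s=0, ω_c=1
Stage 2: ω_r = 1 − (13/33)(0−1) = 46/33
  ⇒ ω_r²/ω_c² = 46/33
Coupling ω_c² = ω_c¹ ⇒ overall = 5/19 × 46/33 = 230/627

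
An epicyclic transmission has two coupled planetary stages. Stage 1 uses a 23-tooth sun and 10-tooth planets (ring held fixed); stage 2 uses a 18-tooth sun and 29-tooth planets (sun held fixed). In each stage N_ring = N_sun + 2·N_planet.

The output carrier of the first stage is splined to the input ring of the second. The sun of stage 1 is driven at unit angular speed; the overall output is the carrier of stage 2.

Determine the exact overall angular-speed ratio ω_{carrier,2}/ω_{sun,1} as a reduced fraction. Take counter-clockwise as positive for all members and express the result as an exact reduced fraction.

437/1551

Stage 1: N_ring = 23 + 2·10 = 43
Stage 1: 23(ω_s−ω_c) = −43(ω_r−ω_c),  ω_r=0, ω_s=1
Stage 1: 23(1−ω_c) = −43(0−ω_c)  ⇒  66ω_c = 23  ⇒  ω_c = 23/66
  ⇒ ω_c¹/ω_s¹ = 23/66
Stage 2: N_ring = 18 + 2·29 = 76
Stage 2: 18(ω_s−ω_c) = −76(ω_r−ω_c),  ω_s=0, ω_r=1
Stage 2: 18(0−ω_c) = −76(1−ω_c)  ⇒  94ω_c = 76  ⇒  ω_c = 38/47
  ⇒ ω_c²/ω_r² = 38/47
Coupling ω_r² = ω_c¹ ⇒ overall = 23/66 × 38/47 = 437/1551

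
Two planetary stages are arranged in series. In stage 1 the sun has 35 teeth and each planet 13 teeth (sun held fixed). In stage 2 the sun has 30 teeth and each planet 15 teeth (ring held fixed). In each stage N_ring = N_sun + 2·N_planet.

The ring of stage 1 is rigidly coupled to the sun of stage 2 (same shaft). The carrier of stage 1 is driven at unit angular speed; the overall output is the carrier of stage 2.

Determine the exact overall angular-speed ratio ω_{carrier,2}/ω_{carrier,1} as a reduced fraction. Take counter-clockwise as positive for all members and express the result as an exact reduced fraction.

32/61

Stage 1: N_ring = 35 + 2·13 = 61
Stage 1: 35(ω_s−ω_c) = −61(ω_r−ω_c),  ω_s=0, ω_c=1
Stage 1: ω_r = 1 − (35/61)(0−1) = 96/61
  ⇒ ω_r¹/ω_c¹ = 96/61
Stage 2: N_ring = 30 + 2·15 = 60
Stage 2: 30(ω_s−ω_c) = −60(ω_r−ω_c),  ω_r=0, ω_s=1
Stage 2: 30(1−ω_c) = −60(0−ω_c)  ⇒  90ω_c = 30  ⇒  ω_c = 1/3
  ⇒ ω_c²/ω_s² = 1/3
Coupling ω_s² = ω_r¹ ⇒ overall = 96/61 × 1/3 = 32/61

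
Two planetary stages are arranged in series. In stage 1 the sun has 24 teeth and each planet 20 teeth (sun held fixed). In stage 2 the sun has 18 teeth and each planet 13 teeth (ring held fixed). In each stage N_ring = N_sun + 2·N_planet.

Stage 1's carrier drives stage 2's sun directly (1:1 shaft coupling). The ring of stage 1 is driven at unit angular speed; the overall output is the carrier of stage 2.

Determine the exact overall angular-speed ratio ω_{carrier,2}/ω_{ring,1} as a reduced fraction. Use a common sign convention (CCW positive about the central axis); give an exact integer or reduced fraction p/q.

72/341

Stage 1: N_ring = 24 + 2·20 = 64
Stage 1: 24(ω_s−ω_c) = −64(ω_r−ω_c),  ω_s=0, ω_r=1
Stage 1: 24(0−ω_c) = −64(1−ω_c)  ⇒  88ω_c = 64  ⇒  ω_c = 8/11
  ⇒ ω_c¹/ω_r¹ = 8/11
Stage 2: N_ring = 18 + 2·13 = 44
Stage 2: 18(ω_s−ω_c) = −44(ω_r−ω_c),  ω_r=0, ω_s=1
Stage 2: 18(1−ω_c) = −44(0−ω_c)  ⇒  62ω_c = 18  ⇒  ω_c = 9/31
  ⇒ ω_c²/ω_s² = 9/31
Coupling ω_s² = ω_c¹ ⇒ overall = 8/11 × 9/31 = 72/341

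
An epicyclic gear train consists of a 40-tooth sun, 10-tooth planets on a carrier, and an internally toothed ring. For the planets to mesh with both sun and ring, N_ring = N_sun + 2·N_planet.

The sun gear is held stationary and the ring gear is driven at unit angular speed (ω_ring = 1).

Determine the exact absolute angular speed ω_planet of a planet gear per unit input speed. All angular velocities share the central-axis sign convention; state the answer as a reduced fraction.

3

N_ring = 40 + 2·10 = 60
40(ω_s−ω_c) = −60(ω_r−ω_c),  ω_s=0, ω_r=1
40(0−ω_c) = −60(1−ω_c)  ⇒  100ω_c = 60  ⇒  ω_c = 3/5
sun–planet: 40·(0−3/5) = −10·(ω_p−ω_c)  ⇒  ω_p−ω_c = −(40/10)·(-3/5) = 12/5
ω_p = 3/5 + 12/5 = 3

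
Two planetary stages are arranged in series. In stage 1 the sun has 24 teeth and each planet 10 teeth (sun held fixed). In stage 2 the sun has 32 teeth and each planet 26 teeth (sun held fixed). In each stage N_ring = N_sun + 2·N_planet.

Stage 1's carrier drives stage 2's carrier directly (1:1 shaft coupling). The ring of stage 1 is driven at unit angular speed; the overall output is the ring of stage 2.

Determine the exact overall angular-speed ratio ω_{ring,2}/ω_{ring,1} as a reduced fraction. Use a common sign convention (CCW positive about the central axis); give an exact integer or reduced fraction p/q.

319/357

Stage 1: N_ring = 24 + 2·10 = 44
Stage 1: 24(ω_s−ω_c) = −44(ω_r−ω_c),  ω_s=0, ω_r=1
Stage 1: 24(0−ω_c) = −44(1−ω_c)  ⇒  68ω_c = 44  ⇒  ω_c = 11/17
  ⇒ ω_c¹/ω_r¹ = 11/17
Stage 2: N_ring = 32 + 2·26 = 84
Stage 2: 32(ω_s−ω_c) = −84(ω_r−ω_c),  ω_s=0, ω_c=1
Stage 2: ω_r = 1 − (32/84)(0−1) = 29/21
  ⇒ ω_r²/ω_c² = 29/21
Coupling ω_c² = ω_c¹ ⇒ overall = 11/17 × 29/21 = 319/357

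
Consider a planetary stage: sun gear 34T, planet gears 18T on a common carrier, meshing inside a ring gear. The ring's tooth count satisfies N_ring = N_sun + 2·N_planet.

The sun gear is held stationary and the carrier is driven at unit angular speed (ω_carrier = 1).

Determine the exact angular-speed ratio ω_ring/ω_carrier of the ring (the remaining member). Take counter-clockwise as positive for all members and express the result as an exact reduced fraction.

N_ring = 34 + 2·18 = 70
34(ω_s−ω_c) = −70(ω_r−ω_c),  ω_s=0, ω_c=1
ω_r = 1 − (34/70)(0−1) = 52/35
ω_r/ω_c = 52/35

52/35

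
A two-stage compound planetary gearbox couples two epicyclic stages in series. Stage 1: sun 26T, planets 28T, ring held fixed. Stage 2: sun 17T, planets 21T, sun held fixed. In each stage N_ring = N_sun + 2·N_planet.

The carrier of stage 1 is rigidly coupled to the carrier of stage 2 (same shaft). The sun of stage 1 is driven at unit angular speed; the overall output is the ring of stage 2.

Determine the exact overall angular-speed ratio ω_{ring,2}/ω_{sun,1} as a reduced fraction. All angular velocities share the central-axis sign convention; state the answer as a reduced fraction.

494/1593

Stage 1: N_ring = 26 + 2·28 = 82
Stage 1: 26(ω_s−ω_c) = −82(ω_r−ω_c),  ω_r=0, ω_s=1
Stage 1: 26(1−ω_c) = −82(0−ω_c)  ⇒  108ω_c = 26  ⇒  ω_c = 13/54
  ⇒ ω_c¹/ω_s¹ = 13/54
Stage 2: N_ring = 17 + 2·21 = 59
Stage 2: 17(ω_s−ω_c) = −59(ω_r−ω_c),  ω_s=0, ω_c=1
Stage 2: ω_r = 1 − (17/59)(0−1) = 76/59
  ⇒ ω_r²/ω_c² = 76/59
Coupling ω_c² = ω_c¹ ⇒ overall = 13/54 × 76/59 = 494/1593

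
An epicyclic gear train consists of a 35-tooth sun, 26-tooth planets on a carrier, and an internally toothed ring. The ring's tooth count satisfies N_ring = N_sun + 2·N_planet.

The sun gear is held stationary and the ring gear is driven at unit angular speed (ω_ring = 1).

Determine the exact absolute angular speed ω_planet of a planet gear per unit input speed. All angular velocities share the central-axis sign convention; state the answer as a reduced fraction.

N_ring = 35 + 2·26 = 87
35(ω_s−ω_c) = −87(ω_r−ω_c),  ω_s=0, ω_r=1
35(0−ω_c) = −87(1−ω_c)  ⇒  122ω_c = 87  ⇒  ω_c = 87/122
sun–planet: 35·(0−87/122) = −26·(ω_p−ω_c)  ⇒  ω_p−ω_c = −(35/26)·(-87/122) = 3045/3172
ω_p = 87/122 + 3045/3172 = 87/52

87/52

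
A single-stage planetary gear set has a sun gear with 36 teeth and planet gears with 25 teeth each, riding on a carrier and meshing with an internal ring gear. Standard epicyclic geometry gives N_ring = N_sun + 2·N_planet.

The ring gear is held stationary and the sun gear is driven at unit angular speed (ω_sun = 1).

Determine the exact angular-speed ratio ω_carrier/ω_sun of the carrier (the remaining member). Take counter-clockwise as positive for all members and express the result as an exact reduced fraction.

18/61

N_ring = 36 + 2·25 = 86
36(ω_s−ω_c) = −86(ω_r−ω_c),  ω_r=0, ω_s=1
36(1−ω_c) = −86(0−ω_c)  ⇒  122ω_c = 36  ⇒  ω_c = 18/61
ω_c/ω_s = 18/61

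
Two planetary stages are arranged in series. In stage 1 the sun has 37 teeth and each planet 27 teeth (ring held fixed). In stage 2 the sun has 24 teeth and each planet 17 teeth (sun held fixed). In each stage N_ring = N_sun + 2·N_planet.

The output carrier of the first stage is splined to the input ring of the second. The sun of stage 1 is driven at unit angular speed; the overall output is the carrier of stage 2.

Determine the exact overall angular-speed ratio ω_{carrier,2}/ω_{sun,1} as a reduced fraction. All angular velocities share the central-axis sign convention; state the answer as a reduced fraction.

Stage 1: N_ring = 37 + 2·27 = 91
Stage 1: 37(ω_s−ω_c) = −91(ω_r−ω_c),  ω_r=0, ω_s=1
Stage 1: 37(1−ω_c) = −91(0−ω_c)  ⇒  128ω_c = 37  ⇒  ω_c = 37/128
  ⇒ ω_c¹/ω_s¹ = 37/128
Stage 2: N_ring = 24 + 2·17 = 58
Stage 2: 24(ω_s−ω_c) = −58(ω_r−ω_c),  ω_s=0, ω_r=1
Stage 2: 24(0−ω_c) = −58(1−ω_c)  ⇒  82ω_c = 58  ⇒  ω_c = 29/41
  ⇒ ω_c²/ω_r² = 29/41
Coupling ω_r² = ω_c¹ ⇒ overall = 37/128 × 29/41 = 1073/5248

1073/5248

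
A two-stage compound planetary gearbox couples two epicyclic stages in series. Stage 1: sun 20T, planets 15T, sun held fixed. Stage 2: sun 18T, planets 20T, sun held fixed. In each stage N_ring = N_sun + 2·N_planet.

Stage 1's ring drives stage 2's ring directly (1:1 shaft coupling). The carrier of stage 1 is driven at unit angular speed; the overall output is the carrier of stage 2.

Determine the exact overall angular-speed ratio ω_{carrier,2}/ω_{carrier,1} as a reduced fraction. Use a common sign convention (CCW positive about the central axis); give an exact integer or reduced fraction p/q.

203/190

Stage 1: N_ring = 20 + 2·15 = 50
Stage 1: 20(ω_s−ω_c) = −50(ω_r−ω_c),  ω_s=0, ω_c=1
Stage 1: ω_r = 1 − (20/50)(0−1) = 7/5
  ⇒ ω_r¹/ω_c¹ = 7/5
Stage 2: N_ring = 18 + 2·20 = 58
Stage 2: 18(ω_s−ω_c) = −58(ω_r−ω_c),  ω_s=0, ω_r=1
Stage 2: 18(0−ω_c) = −58(1−ω_c)  ⇒  76ω_c = 58  ⇒  ω_c = 29/38
  ⇒ ω_c²/ω_r² = 29/38
Coupling ω_r² = ω_r¹ ⇒ overall = 7/5 × 29/38 = 203/190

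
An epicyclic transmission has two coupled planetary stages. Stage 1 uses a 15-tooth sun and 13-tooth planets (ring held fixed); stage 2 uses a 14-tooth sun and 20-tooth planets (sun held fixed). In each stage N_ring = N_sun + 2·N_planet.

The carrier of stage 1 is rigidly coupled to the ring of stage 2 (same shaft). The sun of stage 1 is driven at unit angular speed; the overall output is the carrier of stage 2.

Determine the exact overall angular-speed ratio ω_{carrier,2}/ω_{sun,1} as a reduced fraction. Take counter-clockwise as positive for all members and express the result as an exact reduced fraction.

405/1904

Stage 1: N_ring = 15 + 2·13 = 41
Stage 1: 15(ω_s−ω_c) = −41(ω_r−ω_c),  ω_r=0, ω_s=1
Stage 1: 15(1−ω_c) = −41(0−ω_c)  ⇒  56ω_c = 15  ⇒  ω_c = 15/56
  ⇒ ω_c¹/ω_s¹ = 15/56
Stage 2: N_ring = 14 + 2·20 = 54
Stage 2: 14(ω_s−ω_c) = −54(ω_r−ω_c),  ω_s=0, ω_r=1
Stage 2: 14(0−ω_c) = −54(1−ω_c)  ⇒  68ω_c = 54  ⇒  ω_c = 27/34
  ⇒ ω_c²/ω_r² = 27/34
Coupling ω_r² = ω_c¹ ⇒ overall = 15/56 × 27/34 = 405/1904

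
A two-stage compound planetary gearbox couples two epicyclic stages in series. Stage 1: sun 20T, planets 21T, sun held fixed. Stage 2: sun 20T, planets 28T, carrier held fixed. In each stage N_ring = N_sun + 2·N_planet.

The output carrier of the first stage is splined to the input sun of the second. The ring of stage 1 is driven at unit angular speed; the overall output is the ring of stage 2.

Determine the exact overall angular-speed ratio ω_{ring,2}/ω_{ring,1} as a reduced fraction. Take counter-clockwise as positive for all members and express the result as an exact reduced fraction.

-155/779

Stage 1: N_ring = 20 + 2·21 = 62
Stage 1: 20(ω_s−ω_c) = −62(ω_r−ω_c),  ω_s=0, ω_r=1
Stage 1: 20(0−ω_c) = −62(1−ω_c)  ⇒  82ω_c = 62  ⇒  ω_c = 31/41
  ⇒ ω_c¹/ω_r¹ = 31/41
Stage 2: N_ring = 20 + 2·28 = 76
Stage 2: 20(ω_s−ω_c) = −76(ω_r−ω_c),  ω_c=0, ω_s=1
Stage 2: ω_r = 0 − (20/76)(1−0) = -5/19
  ⇒ ω_r²/ω_s² = -5/19
Coupling ω_s² = ω_c¹ ⇒ overall = 31/41 × -5/19 = -155/779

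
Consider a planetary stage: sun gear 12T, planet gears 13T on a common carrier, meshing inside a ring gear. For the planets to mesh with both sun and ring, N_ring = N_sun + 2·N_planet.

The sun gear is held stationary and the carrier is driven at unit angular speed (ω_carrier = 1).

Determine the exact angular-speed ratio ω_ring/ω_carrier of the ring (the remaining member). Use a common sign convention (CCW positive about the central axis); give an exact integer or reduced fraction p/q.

25/19

N_ring = 12 + 2·13 = 38
12(ω_s−ω_c) = −38(ω_r−ω_c),  ω_s=0, ω_c=1
ω_r = 1 − (12/38)(0−1) = 25/19
ω_r/ω_c = 25/19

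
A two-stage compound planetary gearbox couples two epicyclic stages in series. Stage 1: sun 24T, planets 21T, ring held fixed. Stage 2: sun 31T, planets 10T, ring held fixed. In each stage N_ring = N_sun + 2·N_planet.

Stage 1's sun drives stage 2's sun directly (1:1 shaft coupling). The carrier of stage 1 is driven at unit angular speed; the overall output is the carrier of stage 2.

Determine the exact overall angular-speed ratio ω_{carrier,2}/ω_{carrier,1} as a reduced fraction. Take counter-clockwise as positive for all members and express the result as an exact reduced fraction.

465/328

Stage 1: N_ring = 24 + 2·21 = 66
Stage 1: 24(ω_s−ω_c) = −66(ω_r−ω_c),  ω_r=0, ω_c=1
Stage 1: ω_s = 1 − (66/24)(0−1) = 15/4
  ⇒ ω_s¹/ω_c¹ = 15/4
Stage 2: N_ring = 31 + 2·10 = 51
Stage 2: 31(ω_s−ω_c) = −51(ω_r−ω_c),  ω_r=0, ω_s=1
Stage 2: 31(1−ω_c) = −51(0−ω_c)  ⇒  82ω_c = 31  ⇒  ω_c = 31/82
  ⇒ ω_c²/ω_s² = 31/82
Coupling ω_s² = ω_s¹ ⇒ overall = 15/4 × 31/82 = 465/328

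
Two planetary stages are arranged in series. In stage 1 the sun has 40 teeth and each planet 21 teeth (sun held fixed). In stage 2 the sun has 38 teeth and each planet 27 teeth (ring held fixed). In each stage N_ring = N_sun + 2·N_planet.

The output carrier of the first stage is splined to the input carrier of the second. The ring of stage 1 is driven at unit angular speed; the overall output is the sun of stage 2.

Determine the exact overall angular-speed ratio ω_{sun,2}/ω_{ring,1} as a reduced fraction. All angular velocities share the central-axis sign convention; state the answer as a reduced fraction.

Stage 1: N_ring = 40 + 2·21 = 82
Stage 1: 40(ω_s−ω_c) = −82(ω_r−ω_c),  ω_s=0, ω_r=1
Stage 1: 40(0−ω_c) = −82(1−ω_c)  ⇒  122ω_c = 82  ⇒  ω_c = 41/61
  ⇒ ω_c¹/ω_r¹ = 41/61
Stage 2: N_ring = 38 + 2·27 = 92
Stage 2: 38(ω_s−ω_c) = −92(ω_r−ω_c),  ω_r=0, ω_c=1
Stage 2: ω_s = 1 − (92/38)(0−1) = 65/19
  ⇒ ω_s²/ω_c² = 65/19
Coupling ω_c² = ω_c¹ ⇒ overall = 41/61 × 65/19 = 2665/1159

2665/1159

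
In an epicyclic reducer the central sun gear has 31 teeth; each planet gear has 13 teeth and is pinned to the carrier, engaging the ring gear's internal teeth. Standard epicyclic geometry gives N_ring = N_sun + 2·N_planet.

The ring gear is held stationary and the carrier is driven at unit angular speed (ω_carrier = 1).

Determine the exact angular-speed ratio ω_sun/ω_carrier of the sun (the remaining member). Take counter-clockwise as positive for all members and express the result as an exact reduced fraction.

88/31

N_ring = 31 + 2·13 = 57
31(ω_s−ω_c) = −57(ω_r−ω_c),  ω_r=0, ω_c=1
ω_s = 1 − (57/31)(0−1) = 88/31
ω_s/ω_c = 88/31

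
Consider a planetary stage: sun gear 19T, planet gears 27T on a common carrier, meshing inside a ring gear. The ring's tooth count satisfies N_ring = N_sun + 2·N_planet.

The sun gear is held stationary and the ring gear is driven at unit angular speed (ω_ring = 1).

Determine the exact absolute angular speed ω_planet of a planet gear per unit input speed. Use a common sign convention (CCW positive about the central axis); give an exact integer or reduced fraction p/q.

N_ring = 19 + 2·27 = 73
19(ω_s−ω_c) = −73(ω_r−ω_c),  ω_s=0, ω_r=1
19(0−ω_c) = −73(1−ω_c)  ⇒  92ω_c = 73  ⇒  ω_c = 73/92
sun–planet: 19·(0−73/92) = −27·(ω_p−ω_c)  ⇒  ω_p−ω_c = −(19/27)·(-73/92) = 1387/2484
ω_p = 73/92 + 1387/2484 = 73/54

73/54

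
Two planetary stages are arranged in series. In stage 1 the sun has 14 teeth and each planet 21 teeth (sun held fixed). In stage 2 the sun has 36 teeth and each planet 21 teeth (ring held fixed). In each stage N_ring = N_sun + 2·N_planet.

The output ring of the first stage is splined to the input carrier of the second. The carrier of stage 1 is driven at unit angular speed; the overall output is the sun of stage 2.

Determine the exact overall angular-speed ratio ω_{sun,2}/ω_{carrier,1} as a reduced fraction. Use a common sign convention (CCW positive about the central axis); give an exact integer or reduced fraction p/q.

95/24

Stage 1: N_ring = 14 + 2·21 = 56
Stage 1: 14(ω_s−ω_c) = −56(ω_r−ω_c),  ω_s=0, ω_c=1
Stage 1: ω_r = 1 − (14/56)(0−1) = 5/4
  ⇒ ω_r¹/ω_c¹ = 5/4
Stage 2: N_ring = 36 + 2·21 = 78
Stage 2: 36(ω_s−ω_c) = −78(ω_r−ω_c),  ω_r=0, ω_c=1
Stage 2: ω_s = 1 − (78/36)(0−1) = 19/6
  ⇒ ω_s²/ω_c² = 19/6
Coupling ω_c² = ω_r¹ ⇒ overall = 5/4 × 19/6 = 95/24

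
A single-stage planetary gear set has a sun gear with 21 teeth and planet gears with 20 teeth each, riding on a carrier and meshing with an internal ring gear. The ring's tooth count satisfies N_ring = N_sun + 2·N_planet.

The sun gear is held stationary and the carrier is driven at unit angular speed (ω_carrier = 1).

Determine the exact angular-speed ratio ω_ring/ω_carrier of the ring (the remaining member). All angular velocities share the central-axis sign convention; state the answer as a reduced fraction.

82/61

N_ring = 21 + 2·20 = 61
21(ω_s−ω_c) = −61(ω_r−ω_c),  ω_s=0, ω_c=1
ω_r = 1 − (21/61)(0−1) = 82/61
ω_r/ω_c = 82/61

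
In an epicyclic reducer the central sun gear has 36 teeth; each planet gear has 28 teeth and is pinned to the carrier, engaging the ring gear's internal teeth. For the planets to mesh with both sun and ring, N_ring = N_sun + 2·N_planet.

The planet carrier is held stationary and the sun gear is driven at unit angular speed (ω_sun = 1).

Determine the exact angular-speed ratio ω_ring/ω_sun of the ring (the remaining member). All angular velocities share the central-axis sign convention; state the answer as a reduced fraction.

-9/23

N_ring = 36 + 2·28 = 92
36(ω_s−ω_c) = −92(ω_r−ω_c),  ω_c=0, ω_s=1
ω_r = 0 − (36/92)(1−0) = -9/23
ω_r/ω_s = -9/23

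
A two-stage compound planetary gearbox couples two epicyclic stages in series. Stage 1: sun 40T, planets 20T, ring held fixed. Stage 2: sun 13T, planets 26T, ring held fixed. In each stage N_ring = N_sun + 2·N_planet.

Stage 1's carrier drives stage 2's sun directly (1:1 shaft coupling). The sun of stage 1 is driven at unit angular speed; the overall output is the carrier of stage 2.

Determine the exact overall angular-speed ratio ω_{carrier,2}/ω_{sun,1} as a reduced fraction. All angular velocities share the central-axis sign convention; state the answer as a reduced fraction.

Stage 1: N_ring = 40 + 2·20 = 80
Stage 1: 40(ω_s−ω_c) = −80(ω_r−ω_c),  ω_r=0, ω_s=1
Stage 1: 40(1−ω_c) = −80(0−ω_c)  ⇒  120ω_c = 40  ⇒  ω_c = 1/3
  ⇒ ω_c¹/ω_s¹ = 1/3
Stage 2: N_ring = 13 + 2·26 = 65
Stage 2: 13(ω_s−ω_c) = −65(ω_r−ω_c),  ω_r=0, ω_s=1
Stage 2: 13(1−ω_c) = −65(0−ω_c)  ⇒  78ω_c = 13  ⇒  ω_c = 1/6
  ⇒ ω_c²/ω_s² = 1/6
Coupling ω_s² = ω_c¹ ⇒ overall = 1/3 × 1/6 = 1/18

1/18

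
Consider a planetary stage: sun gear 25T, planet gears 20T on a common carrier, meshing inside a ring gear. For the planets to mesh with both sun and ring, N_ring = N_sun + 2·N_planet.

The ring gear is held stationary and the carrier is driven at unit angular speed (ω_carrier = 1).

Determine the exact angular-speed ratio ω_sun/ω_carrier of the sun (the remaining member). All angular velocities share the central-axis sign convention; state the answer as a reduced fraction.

N_ring = 25 + 2·20 = 65
25(ω_s−ω_c) = −65(ω_r−ω_c),  ω_r=0, ω_c=1
ω_s = 1 − (65/25)(0−1) = 18/5
ω_s/ω_c = 18/5

18/5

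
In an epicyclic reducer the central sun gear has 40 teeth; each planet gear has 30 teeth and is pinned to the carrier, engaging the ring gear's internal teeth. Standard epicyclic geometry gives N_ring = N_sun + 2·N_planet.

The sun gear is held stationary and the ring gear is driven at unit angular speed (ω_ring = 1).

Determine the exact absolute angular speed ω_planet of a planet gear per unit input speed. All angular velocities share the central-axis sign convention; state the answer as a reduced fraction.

N_ring = 40 + 2·30 = 100
40(ω_s−ω_c) = −100(ω_r−ω_c),  ω_s=0, ω_r=1
40(0−ω_c) = −100(1−ω_c)  ⇒  140ω_c = 100  ⇒  ω_c = 5/7
sun–planet: 40·(0−5/7) = −30·(ω_p−ω_c)  ⇒  ω_p−ω_c = −(40/30)·(-5/7) = 20/21
ω_p = 5/7 + 20/21 = 5/3

5/3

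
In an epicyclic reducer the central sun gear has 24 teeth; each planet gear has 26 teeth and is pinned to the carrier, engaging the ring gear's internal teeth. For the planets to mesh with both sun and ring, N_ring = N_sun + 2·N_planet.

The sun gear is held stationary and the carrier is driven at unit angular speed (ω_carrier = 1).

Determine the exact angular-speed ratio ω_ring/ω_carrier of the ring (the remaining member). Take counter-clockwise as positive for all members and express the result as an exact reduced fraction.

25/19

N_ring = 24 + 2·26 = 76
24(ω_s−ω_c) = −76(ω_r−ω_c),  ω_s=0, ω_c=1
ω_r = 1 − (24/76)(0−1) = 25/19
ω_r/ω_c = 25/19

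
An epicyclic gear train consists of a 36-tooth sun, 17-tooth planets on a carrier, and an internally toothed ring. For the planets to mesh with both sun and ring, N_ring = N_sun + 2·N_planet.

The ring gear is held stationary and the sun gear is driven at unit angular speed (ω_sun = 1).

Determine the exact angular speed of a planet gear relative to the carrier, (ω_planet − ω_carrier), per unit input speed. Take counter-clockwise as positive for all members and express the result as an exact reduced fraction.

N_ring = 36 + 2·17 = 70
36(ω_s−ω_c) = −70(ω_r−ω_c),  ω_r=0, ω_s=1
36(1−ω_c) = −70(0−ω_c)  ⇒  106ω_c = 36  ⇒  ω_c = 18/53
sun–planet: 36·(1−18/53) = −17·(ω_p−ω_c)  ⇒  ω_p−ω_c = −(36/17)·(35/53) = -1260/901

-1260/901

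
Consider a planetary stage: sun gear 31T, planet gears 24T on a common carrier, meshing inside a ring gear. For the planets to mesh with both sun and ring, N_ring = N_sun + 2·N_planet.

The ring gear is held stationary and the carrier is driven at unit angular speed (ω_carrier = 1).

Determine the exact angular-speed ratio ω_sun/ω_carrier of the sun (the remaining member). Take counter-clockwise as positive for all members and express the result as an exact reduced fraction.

N_ring = 31 + 2·24 = 79
31(ω_s−ω_c) = −79(ω_r−ω_c),  ω_r=0, ω_c=1
ω_s = 1 − (79/31)(0−1) = 110/31
ω_s/ω_c = 110/31

110/31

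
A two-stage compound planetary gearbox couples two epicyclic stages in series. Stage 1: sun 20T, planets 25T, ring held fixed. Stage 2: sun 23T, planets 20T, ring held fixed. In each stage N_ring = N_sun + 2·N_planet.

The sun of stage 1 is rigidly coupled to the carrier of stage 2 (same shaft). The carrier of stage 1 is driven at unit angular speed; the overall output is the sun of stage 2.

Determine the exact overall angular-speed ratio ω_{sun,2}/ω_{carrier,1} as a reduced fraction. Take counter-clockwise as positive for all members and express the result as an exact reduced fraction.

387/23

Stage 1: N_ring = 20 + 2·25 = 70
Stage 1: 20(ω_s−ω_c) = −70(ω_r−ω_c),  ω_r=0, ω_c=1
Stage 1: ω_s = 1 − (70/20)(0−1) = 9/2
  ⇒ ω_s¹/ω_c¹ = 9/2
Stage 2: N_ring = 23 + 2·20 = 63
Stage 2: 23(ω_s−ω_c) = −63(ω_r−ω_c),  ω_r=0, ω_c=1
Stage 2: ω_s = 1 − (63/23)(0−1) = 86/23
  ⇒ ω_s²/ω_c² = 86/23
Coupling ω_c² = ω_s¹ ⇒ overall = 9/2 × 86/23 = 387/23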